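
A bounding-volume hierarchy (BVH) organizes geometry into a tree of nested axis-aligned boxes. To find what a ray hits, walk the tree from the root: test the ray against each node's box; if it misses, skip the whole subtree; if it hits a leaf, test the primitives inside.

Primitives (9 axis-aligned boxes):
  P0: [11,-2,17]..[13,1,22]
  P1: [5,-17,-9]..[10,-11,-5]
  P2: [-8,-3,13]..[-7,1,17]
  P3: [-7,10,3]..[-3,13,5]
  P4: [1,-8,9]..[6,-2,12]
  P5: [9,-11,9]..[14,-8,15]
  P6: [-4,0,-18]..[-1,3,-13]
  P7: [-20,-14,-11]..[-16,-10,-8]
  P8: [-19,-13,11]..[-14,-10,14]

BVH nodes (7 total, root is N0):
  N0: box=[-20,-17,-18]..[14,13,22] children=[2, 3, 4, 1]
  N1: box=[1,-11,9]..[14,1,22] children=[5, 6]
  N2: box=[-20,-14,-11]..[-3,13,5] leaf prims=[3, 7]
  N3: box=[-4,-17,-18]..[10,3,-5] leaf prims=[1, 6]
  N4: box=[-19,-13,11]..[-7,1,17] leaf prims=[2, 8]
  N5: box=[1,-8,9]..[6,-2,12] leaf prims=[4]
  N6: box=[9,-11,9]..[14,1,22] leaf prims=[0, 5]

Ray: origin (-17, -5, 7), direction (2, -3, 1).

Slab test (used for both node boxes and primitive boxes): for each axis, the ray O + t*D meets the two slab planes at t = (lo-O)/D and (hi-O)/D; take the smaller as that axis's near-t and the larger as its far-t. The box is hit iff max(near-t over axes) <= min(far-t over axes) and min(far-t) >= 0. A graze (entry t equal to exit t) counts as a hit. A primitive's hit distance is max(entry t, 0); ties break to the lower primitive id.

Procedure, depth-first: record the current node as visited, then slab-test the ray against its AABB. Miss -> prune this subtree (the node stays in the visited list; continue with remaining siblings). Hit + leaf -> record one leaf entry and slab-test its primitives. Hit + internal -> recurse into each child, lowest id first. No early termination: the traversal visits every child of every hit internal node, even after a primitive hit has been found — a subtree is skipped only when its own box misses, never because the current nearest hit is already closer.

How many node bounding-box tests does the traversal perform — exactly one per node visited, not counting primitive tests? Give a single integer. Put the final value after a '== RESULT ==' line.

Trace the traversal:
N0 x:[-3/2,31/2] y:[-6,4] z:[-25,15] -> hit [-3/2,4], descend [1, 2, 3, 4]
  N1 x:[9,31/2] y:[-2,2] z:[2,15] -> miss, prune
  N2 x:[-3/2,7] y:[-6,3] z:[-18,-2] -> miss, prune
  N3 x:[13/2,27/2] y:[-8/3,4] z:[-25,-12] -> miss, prune
  N4 x:[-1,5] y:[-2,8/3] z:[4,10] -> miss, prune

5 AABB tests over nodes [0, 1, 2, 3, 4]; 0 leaves entered; closest miss.

== RESULT ==
5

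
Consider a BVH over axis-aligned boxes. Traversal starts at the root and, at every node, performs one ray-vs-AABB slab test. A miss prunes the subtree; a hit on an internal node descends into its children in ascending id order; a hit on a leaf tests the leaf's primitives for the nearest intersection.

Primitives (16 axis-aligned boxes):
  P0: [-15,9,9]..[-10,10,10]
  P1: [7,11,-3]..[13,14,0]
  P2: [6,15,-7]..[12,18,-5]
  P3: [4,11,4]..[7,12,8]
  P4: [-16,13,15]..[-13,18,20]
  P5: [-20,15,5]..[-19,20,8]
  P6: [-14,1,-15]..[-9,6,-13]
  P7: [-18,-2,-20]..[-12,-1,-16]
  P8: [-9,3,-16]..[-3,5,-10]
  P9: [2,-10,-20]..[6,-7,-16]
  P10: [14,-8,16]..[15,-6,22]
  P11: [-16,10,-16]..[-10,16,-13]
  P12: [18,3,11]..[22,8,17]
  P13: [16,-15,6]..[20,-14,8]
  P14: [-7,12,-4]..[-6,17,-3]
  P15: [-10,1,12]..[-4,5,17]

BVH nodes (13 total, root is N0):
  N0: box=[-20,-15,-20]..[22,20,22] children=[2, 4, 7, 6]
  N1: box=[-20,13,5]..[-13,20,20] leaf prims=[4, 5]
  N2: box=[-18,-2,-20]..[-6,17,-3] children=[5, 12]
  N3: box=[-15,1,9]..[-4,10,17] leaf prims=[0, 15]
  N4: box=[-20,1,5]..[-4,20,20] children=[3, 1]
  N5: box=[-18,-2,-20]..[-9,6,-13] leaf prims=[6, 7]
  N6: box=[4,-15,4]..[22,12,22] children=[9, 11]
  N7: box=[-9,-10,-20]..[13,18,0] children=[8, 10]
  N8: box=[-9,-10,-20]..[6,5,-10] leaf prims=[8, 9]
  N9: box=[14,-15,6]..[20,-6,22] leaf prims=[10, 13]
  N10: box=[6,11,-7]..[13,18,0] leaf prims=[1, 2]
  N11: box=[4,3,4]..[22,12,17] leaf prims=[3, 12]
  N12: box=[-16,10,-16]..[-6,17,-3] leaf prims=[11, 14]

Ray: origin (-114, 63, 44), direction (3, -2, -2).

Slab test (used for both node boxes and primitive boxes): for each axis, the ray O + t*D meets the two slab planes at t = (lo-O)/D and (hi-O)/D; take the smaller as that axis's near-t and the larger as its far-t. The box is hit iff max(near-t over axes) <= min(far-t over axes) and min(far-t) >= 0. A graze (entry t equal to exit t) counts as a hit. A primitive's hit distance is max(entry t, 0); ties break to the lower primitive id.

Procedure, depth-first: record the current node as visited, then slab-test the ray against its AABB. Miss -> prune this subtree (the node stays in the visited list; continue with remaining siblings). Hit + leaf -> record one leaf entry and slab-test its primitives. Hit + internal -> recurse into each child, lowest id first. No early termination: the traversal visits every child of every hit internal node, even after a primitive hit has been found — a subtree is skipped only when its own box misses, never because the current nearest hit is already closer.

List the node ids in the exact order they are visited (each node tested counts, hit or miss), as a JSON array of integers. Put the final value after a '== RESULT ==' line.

Walk:
N0 x:[94/3,136/3] y:[43/2,39] z:[11,32] -> hit [94/3,32], descend [2, 4, 6, 7]
  N2 x:[32,36] y:[23,65/2] z:[47/2,32] -> hit [32,32], descend [5, 12]
    N5 x:[32,35] y:[57/2,65/2] z:[57/2,32] -> hit [32,32] leaf, test {P6(miss), P7@t=32}
    N12 x:[98/3,36] y:[23,53/2] z:[47/2,30] -> miss, prune
  N4 x:[94/3,110/3] y:[43/2,31] z:[12,39/2] -> miss, prune
  N6 x:[118/3,136/3] y:[51/2,39] z:[11,20] -> miss, prune
  N7 x:[35,127/3] y:[45/2,73/2] z:[22,32] -> miss, prune

Summary -> nodes [0, 2, 5, 12, 4, 6, 7]; box-tests=7; leaf-entries=1; first=P7

== RESULT ==
[0, 2, 5, 12, 4, 6, 7]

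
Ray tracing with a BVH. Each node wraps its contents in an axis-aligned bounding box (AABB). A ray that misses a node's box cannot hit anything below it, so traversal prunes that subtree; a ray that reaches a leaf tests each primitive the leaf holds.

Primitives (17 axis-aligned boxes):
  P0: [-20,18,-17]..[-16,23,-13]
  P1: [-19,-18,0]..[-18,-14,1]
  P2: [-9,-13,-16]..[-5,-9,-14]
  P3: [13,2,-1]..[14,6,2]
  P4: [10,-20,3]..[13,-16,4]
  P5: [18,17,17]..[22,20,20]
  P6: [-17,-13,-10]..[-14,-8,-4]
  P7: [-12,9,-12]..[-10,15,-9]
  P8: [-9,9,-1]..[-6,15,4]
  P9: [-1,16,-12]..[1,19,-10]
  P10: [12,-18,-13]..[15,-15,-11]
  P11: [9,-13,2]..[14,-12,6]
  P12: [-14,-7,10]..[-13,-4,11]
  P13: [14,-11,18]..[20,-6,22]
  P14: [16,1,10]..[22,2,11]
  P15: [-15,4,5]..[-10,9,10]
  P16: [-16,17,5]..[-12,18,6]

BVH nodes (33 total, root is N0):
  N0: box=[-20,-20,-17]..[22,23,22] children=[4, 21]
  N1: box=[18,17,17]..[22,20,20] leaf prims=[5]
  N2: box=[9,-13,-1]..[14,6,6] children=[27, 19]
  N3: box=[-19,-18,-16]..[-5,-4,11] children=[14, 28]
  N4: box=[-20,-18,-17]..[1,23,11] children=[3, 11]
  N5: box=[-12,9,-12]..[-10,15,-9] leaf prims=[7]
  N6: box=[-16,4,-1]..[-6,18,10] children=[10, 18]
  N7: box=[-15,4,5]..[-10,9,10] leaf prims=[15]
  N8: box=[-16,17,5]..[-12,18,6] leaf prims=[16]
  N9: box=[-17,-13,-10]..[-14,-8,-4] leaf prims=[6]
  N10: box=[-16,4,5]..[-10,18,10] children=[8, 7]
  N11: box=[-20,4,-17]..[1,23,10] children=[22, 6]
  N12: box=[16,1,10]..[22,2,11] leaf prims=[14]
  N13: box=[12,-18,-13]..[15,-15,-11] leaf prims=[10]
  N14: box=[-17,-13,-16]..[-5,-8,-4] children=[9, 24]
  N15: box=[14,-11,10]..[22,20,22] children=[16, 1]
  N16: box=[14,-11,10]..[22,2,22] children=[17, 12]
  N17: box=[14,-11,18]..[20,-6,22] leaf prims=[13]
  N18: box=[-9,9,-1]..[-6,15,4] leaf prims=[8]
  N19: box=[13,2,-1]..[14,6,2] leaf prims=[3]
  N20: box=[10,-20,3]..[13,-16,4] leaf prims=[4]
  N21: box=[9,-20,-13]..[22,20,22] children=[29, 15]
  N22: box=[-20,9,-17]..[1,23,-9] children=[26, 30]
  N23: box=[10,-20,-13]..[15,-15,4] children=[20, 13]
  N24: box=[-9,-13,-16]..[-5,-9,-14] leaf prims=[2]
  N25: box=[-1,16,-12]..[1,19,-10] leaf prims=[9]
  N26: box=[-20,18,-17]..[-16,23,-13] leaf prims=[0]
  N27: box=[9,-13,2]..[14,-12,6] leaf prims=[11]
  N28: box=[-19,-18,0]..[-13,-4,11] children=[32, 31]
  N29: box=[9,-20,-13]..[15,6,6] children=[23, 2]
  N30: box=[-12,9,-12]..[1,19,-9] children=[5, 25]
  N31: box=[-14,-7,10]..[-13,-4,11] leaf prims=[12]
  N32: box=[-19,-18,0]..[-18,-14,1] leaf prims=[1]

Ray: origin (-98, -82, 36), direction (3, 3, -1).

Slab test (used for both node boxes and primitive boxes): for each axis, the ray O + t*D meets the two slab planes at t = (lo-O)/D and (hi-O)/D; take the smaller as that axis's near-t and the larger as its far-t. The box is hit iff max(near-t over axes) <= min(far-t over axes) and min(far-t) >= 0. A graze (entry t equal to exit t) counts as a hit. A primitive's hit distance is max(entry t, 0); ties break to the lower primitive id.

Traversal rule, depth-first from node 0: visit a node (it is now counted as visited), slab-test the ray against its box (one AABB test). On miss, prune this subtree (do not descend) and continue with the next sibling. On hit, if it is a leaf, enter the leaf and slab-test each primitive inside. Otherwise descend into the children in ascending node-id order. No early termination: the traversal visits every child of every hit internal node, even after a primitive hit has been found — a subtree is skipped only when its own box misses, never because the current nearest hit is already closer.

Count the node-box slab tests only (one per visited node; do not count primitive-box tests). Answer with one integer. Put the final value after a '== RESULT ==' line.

Traverse from the root:
N0 x:[26,40] y:[62/3,35] z:[14,53] -> hit [26,35], descend [4, 21]
  N4 x:[26,33] y:[64/3,35] z:[25,53] -> hit [26,33], descend [3, 11]
    N3 x:[79/3,31] y:[64/3,26] z:[25,52] -> miss, prune
    N11 x:[26,33] y:[86/3,35] z:[26,53] -> hit [86/3,33], descend [6, 22]
      N6 x:[82/3,92/3] y:[86/3,100/3] z:[26,37] -> hit [86/3,92/3], descend [10, 18]
        N10 x:[82/3,88/3] y:[86/3,100/3] z:[26,31] -> hit [86/3,88/3], descend [7, 8]
          N7 x:[83/3,88/3] y:[86/3,91/3] z:[26,31] -> hit [86/3,88/3] leaf, test {P15@t=86/3}
          N8 x:[82/3,86/3] y:[33,100/3] z:[30,31] -> miss, prune
        N18 x:[89/3,92/3] y:[91/3,97/3] z:[32,37] -> miss, prune
      N22 x:[26,33] y:[91/3,35] z:[45,53] -> miss, prune
  N21 x:[107/3,40] y:[62/3,34] z:[14,49] -> miss, prune

Visited [0, 4, 3, 11, 6, 10, 7, 8, 18, 22, 21]. Tests: 11 box, 1 leaf. Nearest: P15.

== RESULT ==
11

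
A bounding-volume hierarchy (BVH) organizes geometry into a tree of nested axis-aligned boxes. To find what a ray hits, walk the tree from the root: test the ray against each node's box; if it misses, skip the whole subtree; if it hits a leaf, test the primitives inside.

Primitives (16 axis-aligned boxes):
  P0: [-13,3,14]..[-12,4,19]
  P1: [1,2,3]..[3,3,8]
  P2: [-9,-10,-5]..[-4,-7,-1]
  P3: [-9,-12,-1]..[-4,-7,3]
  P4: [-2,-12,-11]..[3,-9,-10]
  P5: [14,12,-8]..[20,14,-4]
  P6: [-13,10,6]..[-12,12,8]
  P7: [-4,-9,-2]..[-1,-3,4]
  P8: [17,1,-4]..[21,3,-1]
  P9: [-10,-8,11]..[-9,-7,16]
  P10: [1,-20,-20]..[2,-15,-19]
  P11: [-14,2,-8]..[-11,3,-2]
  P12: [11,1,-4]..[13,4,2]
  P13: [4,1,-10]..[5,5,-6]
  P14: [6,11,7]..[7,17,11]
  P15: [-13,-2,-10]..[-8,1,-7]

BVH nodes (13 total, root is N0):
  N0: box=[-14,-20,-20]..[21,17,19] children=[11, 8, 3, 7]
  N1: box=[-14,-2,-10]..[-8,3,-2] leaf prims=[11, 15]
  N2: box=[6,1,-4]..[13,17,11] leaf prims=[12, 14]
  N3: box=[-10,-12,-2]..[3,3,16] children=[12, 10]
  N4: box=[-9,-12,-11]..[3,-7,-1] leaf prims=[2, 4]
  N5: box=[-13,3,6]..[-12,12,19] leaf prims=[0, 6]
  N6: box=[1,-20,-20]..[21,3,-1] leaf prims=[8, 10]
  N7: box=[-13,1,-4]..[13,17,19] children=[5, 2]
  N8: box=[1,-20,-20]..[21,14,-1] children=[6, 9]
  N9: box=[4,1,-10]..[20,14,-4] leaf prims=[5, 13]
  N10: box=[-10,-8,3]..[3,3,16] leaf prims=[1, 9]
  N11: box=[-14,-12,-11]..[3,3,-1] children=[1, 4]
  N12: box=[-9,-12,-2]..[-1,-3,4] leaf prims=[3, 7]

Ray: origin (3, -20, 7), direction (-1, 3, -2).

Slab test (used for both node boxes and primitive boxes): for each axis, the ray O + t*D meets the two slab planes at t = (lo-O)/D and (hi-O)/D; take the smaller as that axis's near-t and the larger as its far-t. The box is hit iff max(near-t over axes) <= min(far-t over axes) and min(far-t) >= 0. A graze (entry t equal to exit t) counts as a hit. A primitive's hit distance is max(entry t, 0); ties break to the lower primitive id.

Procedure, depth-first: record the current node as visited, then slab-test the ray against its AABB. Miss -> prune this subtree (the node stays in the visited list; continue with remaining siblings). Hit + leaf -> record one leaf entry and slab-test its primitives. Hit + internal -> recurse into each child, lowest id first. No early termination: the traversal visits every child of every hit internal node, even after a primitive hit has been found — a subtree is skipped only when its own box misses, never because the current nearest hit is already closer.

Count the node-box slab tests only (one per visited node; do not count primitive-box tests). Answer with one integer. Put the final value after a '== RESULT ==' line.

Traverse from the root:
N0 x:[-18,17] y:[0,37/3] z:[-6,27/2] -> hit [0,37/3], descend [3, 7, 8, 11]
  N3 x:[0,13] y:[8/3,23/3] z:[-9/2,9/2] -> hit [8/3,9/2], descend [10, 12]
    N10 x:[0,13] y:[4,23/3] z:[-9/2,2] -> miss, prune
    N12 x:[4,12] y:[8/3,17/3] z:[3/2,9/2] -> hit [4,9/2] leaf, test {P3(miss), P7@t=4}
  N7 x:[-10,16] y:[7,37/3] z:[-6,11/2] -> miss, prune
  N8 x:[-18,2] y:[0,34/3] z:[4,27/2] -> miss, prune
  N11 x:[0,17] y:[8/3,23/3] z:[4,9] -> hit [4,23/3], descend [1, 4]
    N1 x:[11,17] y:[6,23/3] z:[9/2,17/2] -> miss, prune
    N4 x:[0,12] y:[8/3,13/3] z:[4,9] -> hit [4,13/3] leaf, test {P2(miss), P4(miss)}

Visited [0, 3, 10, 12, 7, 8, 11, 1, 4]. Tests: 9 box, 2 leaf. Nearest: P7.

== RESULT ==
9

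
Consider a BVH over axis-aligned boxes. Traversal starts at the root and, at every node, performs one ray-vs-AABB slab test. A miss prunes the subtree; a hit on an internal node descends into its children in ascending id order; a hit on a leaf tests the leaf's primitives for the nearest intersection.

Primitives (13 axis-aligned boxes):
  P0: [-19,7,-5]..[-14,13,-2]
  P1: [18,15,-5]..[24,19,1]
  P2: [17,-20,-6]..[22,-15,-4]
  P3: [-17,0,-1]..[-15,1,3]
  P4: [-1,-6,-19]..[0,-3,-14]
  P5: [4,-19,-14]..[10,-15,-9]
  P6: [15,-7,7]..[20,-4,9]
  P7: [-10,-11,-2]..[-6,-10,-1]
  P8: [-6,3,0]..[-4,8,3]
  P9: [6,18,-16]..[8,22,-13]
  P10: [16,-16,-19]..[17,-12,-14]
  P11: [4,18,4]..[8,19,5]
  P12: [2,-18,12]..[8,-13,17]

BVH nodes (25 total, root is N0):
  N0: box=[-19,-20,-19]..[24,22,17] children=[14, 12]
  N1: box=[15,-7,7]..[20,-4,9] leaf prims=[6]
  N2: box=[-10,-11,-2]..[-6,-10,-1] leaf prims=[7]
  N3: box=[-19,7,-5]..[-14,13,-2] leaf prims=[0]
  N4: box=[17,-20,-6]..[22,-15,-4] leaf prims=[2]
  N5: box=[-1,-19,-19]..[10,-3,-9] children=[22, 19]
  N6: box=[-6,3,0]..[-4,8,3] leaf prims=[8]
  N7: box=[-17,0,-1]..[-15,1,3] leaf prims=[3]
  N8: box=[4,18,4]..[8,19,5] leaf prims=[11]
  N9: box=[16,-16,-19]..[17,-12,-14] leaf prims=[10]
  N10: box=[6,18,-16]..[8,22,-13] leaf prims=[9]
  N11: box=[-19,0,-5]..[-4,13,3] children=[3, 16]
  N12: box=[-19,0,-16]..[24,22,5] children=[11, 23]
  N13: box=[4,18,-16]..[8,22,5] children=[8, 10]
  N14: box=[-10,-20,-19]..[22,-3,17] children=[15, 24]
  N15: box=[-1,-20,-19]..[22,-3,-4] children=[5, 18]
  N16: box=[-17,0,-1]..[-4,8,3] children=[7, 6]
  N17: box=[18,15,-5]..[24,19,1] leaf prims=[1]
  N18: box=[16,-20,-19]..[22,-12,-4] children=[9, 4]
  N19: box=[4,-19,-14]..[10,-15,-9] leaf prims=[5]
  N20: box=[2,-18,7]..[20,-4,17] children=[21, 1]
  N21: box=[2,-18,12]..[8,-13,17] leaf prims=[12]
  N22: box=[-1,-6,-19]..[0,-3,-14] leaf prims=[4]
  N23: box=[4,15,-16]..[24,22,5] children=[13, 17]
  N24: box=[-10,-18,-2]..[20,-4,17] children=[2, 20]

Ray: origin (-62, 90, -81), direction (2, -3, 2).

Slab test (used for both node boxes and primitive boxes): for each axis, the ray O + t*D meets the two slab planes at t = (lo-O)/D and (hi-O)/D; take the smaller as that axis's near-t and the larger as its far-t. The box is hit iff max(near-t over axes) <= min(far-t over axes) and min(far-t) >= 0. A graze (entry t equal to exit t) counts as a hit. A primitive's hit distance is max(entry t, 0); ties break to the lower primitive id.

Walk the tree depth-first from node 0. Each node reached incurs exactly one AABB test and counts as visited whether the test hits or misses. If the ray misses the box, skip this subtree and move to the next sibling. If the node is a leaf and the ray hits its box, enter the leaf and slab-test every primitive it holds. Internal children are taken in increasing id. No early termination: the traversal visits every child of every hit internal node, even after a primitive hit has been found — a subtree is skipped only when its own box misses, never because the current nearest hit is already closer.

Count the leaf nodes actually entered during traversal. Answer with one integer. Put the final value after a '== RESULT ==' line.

Traverse from the root:
N0 x:[43/2,43] y:[68/3,110/3] z:[31,49] -> hit [31,110/3], descend [12, 14]
  N12 x:[43/2,43] y:[68/3,30] z:[65/2,43] -> miss, prune
  N14 x:[26,42] y:[31,110/3] z:[31,49] -> hit [31,110/3], descend [15, 24]
    N15 x:[61/2,42] y:[31,110/3] z:[31,77/2] -> hit [31,110/3], descend [5, 18]
      N5 x:[61/2,36] y:[31,109/3] z:[31,36] -> hit [31,36], descend [19, 22]
        N19 x:[33,36] y:[35,109/3] z:[67/2,36] -> hit [35,36] leaf, test {P5@t=35}
        N22 x:[61/2,31] y:[31,32] z:[31,67/2] -> hit [31,31] leaf, test {P4@t=31}
      N18 x:[39,42] y:[34,110/3] z:[31,77/2] -> miss, prune
    N24 x:[26,41] y:[94/3,36] z:[79/2,49] -> miss, prune

Visited [0, 12, 14, 15, 5, 19, 22, 18, 24]. Tests: 9 box, 2 leaf. Nearest: P4.

== RESULT ==
2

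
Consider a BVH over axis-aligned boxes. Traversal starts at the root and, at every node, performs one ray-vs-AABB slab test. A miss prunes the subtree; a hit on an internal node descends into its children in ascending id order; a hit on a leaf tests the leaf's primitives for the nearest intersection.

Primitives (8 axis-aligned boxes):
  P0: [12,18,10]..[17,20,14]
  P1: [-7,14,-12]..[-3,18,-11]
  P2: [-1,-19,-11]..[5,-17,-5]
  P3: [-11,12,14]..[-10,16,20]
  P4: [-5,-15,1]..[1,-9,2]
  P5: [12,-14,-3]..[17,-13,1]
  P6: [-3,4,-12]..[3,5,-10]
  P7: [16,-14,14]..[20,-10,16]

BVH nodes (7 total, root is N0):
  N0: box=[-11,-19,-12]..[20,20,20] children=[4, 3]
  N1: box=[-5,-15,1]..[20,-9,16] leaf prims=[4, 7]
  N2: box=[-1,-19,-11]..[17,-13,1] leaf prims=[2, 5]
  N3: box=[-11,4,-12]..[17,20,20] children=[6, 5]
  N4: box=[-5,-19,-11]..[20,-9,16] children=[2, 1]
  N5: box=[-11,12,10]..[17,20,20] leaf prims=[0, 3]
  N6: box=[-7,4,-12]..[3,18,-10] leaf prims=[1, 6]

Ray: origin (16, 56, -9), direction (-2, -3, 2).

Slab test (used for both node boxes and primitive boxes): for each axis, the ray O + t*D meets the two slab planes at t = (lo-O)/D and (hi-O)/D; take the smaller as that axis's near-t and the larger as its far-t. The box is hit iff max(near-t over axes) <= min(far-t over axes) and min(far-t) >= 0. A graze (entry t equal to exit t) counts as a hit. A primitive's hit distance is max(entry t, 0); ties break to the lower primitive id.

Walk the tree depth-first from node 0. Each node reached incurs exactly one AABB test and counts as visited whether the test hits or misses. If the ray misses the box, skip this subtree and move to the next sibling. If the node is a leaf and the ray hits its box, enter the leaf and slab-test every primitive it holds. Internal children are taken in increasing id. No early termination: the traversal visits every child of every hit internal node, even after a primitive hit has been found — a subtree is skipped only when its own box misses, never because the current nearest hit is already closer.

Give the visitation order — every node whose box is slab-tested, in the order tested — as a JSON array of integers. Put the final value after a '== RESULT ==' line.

Trace the traversal:
N0 x:[-2,27/2] y:[12,25] z:[-3/2,29/2] -> hit [12,27/2], descend [3, 4]
  N3 x:[-1/2,27/2] y:[12,52/3] z:[-3/2,29/2] -> hit [12,27/2], descend [5, 6]
    N5 x:[-1/2,27/2] y:[12,44/3] z:[19/2,29/2] -> hit [12,27/2] leaf, test {P0(miss), P3@t=40/3}
    N6 x:[13/2,23/2] y:[38/3,52/3] z:[-3/2,-1/2] -> miss, prune
  N4 x:[-2,21/2] y:[65/3,25] z:[-1,25/2] -> miss, prune

order=[0, 3, 5, 6, 4]  |boxes|=5  |leaves|=1  hit=P3

== RESULT ==
[0, 3, 5, 6, 4]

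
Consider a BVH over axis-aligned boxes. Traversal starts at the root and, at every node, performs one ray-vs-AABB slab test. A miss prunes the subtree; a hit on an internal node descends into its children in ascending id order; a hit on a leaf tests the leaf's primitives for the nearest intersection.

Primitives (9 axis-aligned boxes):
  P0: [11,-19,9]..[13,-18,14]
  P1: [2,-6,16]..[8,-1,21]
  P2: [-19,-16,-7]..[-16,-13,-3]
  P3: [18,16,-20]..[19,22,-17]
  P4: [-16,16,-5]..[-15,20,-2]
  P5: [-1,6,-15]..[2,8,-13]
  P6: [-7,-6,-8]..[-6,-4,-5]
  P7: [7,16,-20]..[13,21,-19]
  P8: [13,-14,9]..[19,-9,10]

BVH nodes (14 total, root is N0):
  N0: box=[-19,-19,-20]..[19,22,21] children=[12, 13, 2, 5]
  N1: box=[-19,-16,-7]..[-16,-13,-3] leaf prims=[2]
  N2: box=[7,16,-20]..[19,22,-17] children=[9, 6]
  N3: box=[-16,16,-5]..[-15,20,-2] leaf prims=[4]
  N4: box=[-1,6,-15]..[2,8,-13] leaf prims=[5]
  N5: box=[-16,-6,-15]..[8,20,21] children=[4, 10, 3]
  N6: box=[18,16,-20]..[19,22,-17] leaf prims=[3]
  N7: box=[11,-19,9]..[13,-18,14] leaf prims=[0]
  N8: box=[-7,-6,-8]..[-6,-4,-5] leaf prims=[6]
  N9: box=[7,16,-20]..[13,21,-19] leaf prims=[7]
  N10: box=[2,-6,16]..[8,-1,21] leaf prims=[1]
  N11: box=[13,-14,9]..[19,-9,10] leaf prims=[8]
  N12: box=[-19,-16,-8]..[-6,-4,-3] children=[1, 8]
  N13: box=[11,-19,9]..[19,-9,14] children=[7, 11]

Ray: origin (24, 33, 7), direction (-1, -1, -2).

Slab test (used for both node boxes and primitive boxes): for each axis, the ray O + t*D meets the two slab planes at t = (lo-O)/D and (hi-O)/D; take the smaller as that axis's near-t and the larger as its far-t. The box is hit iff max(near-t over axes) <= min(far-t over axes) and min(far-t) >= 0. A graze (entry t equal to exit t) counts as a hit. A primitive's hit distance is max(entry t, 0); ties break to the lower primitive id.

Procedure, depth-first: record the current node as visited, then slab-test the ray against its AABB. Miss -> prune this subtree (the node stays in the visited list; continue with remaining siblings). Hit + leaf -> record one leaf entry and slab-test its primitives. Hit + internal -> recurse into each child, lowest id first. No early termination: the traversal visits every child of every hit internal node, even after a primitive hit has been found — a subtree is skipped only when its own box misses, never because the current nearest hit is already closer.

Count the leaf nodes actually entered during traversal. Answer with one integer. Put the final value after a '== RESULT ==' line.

Trace the traversal:
N0 x:[5,43] y:[11,52] z:[-7,27/2] -> hit [11,27/2], descend [2, 5, 12, 13]
  N2 x:[5,17] y:[11,17] z:[12,27/2] -> hit [12,27/2], descend [6, 9]
    N6 x:[5,6] y:[11,17] z:[12,27/2] -> miss, prune
    N9 x:[11,17] y:[12,17] z:[13,27/2] -> hit [13,27/2] leaf, test {P7@t=13}
  N5 x:[16,40] y:[13,39] z:[-7,11] -> miss, prune
  N12 x:[30,43] y:[37,49] z:[5,15/2] -> miss, prune
  N13 x:[5,13] y:[42,52] z:[-7/2,-1] -> miss, prune

7 AABB tests over nodes [0, 2, 6, 9, 5, 12, 13]; 1 leaf entered; closest P7.

== RESULT ==
1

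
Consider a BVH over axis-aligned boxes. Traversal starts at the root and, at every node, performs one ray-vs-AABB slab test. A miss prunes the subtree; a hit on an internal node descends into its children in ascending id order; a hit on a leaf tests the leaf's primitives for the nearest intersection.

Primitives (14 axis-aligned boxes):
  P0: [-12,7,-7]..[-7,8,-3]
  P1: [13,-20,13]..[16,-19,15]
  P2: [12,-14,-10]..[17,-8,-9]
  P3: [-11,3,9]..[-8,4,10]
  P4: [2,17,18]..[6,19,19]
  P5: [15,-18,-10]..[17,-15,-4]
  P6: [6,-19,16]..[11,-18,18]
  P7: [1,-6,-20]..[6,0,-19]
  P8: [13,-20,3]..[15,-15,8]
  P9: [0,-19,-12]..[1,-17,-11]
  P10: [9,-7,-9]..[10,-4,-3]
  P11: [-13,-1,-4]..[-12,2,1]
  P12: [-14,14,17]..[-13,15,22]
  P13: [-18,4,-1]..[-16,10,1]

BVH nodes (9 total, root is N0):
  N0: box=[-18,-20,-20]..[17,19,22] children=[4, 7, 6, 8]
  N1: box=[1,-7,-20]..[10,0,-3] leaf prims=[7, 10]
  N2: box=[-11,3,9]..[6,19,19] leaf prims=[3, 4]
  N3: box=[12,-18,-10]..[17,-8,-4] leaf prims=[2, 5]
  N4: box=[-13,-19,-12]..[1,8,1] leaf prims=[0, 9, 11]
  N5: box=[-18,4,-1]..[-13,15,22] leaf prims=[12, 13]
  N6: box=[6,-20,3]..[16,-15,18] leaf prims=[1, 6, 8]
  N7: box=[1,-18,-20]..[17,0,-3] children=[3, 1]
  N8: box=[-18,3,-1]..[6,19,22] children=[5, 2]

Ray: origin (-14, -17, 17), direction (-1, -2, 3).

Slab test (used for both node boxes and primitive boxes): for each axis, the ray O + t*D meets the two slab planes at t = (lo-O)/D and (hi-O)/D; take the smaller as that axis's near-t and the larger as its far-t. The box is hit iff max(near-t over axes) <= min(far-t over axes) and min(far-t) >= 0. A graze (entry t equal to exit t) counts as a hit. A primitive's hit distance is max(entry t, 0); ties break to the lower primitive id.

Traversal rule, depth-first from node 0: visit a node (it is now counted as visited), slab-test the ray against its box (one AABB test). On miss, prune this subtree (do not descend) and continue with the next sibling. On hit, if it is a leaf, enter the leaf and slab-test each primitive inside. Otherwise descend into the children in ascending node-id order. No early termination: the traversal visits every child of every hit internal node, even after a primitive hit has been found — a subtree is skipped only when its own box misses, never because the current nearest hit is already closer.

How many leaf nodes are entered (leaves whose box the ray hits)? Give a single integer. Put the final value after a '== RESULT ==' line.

Trace the traversal:
N0 x:[-31,4] y:[-18,3/2] z:[-37/3,5/3] -> hit [-37/3,3/2], descend [4, 6, 7, 8]
  N4 x:[-15,-1] y:[-25/2,1] z:[-29/3,-16/3] -> miss, prune
  N6 x:[-30,-20] y:[-1,3/2] z:[-14/3,1/3] -> miss, prune
  N7 x:[-31,-15] y:[-17/2,1/2] z:[-37/3,-20/3] -> miss, prune
  N8 x:[-20,4] y:[-18,-10] z:[-6,5/3] -> miss, prune

Visited [0, 4, 6, 7, 8]. Tests: 5 box, 0 leaf. Nearest: miss.

== RESULT ==
0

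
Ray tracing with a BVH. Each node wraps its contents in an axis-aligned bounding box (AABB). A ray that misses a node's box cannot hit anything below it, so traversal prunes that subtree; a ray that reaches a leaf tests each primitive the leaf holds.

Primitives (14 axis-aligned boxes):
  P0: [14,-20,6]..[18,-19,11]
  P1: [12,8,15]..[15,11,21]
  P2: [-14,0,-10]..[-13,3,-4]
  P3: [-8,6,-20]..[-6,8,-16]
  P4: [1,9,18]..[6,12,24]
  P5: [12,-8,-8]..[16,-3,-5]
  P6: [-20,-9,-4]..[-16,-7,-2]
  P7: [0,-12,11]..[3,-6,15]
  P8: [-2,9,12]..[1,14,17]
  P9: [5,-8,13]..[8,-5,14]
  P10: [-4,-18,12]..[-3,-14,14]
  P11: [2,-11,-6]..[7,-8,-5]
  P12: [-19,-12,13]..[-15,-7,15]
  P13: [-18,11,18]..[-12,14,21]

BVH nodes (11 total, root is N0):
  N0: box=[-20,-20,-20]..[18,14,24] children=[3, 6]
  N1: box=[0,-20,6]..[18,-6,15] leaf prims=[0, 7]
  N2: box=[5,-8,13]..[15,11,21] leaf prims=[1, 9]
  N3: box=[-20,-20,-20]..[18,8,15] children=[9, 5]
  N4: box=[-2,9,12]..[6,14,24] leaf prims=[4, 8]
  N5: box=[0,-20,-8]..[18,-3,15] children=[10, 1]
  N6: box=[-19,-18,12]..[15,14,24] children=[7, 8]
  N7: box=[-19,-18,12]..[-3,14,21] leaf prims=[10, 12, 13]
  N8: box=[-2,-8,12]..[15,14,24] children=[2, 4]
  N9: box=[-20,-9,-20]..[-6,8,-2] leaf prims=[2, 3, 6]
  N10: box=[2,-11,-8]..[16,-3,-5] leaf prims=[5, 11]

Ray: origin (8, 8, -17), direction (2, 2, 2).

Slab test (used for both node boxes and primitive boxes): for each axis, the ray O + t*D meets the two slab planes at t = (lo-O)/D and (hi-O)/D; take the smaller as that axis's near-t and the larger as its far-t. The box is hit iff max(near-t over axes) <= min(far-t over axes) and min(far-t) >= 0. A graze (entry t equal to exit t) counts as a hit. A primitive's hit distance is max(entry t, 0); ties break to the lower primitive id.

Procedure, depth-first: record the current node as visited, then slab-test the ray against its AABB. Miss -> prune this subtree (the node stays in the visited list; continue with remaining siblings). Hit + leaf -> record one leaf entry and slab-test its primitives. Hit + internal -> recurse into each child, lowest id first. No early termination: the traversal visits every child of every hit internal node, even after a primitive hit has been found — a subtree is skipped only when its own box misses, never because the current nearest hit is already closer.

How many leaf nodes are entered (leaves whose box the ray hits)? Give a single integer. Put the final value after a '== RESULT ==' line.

Traverse from the root:
N0 x:[-14,5] y:[-14,3] z:[-3/2,41/2] -> hit [-3/2,3], descend [3, 6]
  N3 x:[-14,5] y:[-14,0] z:[-3/2,16] -> hit [-3/2,0], descend [5, 9]
    N5 x:[-4,5] y:[-14,-11/2] z:[9/2,16] -> miss, prune
    N9 x:[-14,-7] y:[-17/2,0] z:[-3/2,15/2] -> miss, prune
  N6 x:[-27/2,7/2] y:[-13,3] z:[29/2,41/2] -> miss, prune

5 AABB tests over nodes [0, 3, 5, 9, 6]; 0 leaves entered; closest miss.

== RESULT ==
0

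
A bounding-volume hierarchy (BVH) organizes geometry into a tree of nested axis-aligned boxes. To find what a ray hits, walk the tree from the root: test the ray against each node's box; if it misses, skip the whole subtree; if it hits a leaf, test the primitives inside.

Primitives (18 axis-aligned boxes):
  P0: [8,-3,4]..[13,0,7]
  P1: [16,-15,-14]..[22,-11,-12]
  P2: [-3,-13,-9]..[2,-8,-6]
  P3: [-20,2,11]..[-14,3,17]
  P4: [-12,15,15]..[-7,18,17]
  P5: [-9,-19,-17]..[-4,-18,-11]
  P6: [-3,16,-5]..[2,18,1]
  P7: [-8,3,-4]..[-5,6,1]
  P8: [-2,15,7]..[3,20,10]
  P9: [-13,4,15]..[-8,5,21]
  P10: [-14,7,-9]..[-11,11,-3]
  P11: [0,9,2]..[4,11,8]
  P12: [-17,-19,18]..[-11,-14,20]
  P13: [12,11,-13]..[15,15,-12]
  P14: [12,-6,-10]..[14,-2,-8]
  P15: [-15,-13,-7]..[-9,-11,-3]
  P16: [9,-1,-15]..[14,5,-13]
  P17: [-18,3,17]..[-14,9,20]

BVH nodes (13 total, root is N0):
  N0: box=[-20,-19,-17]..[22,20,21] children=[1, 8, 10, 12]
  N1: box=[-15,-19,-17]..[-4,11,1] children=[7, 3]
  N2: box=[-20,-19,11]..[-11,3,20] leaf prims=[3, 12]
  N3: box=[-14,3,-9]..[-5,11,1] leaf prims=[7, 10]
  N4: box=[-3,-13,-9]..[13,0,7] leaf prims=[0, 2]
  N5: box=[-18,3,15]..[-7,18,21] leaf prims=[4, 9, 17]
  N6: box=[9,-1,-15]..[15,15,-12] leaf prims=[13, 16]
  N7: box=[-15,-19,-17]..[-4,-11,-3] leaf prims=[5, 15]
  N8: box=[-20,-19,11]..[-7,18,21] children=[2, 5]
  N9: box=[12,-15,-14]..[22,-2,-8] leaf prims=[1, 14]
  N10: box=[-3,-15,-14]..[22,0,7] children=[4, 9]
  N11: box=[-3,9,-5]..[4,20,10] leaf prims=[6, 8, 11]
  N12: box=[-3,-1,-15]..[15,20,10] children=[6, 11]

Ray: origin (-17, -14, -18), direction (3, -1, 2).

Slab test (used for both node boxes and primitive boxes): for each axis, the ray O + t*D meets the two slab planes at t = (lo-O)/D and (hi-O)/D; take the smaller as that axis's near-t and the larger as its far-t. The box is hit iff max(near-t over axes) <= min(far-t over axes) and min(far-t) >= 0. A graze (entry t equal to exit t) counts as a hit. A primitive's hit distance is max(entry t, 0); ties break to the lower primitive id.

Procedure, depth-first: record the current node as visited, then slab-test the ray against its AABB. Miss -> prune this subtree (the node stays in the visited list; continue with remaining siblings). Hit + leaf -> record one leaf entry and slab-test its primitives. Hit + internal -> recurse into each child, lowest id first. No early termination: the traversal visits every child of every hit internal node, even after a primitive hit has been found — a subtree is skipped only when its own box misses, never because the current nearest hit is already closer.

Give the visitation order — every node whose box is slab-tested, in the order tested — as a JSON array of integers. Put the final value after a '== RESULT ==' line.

Traverse from the root:
N0 x:[-1,13] y:[-34,5] z:[1/2,39/2] -> hit [1/2,5], descend [1, 8, 10, 12]
  N1 x:[2/3,13/3] y:[-25,5] z:[1/2,19/2] -> hit [2/3,13/3], descend [3, 7]
    N3 x:[1,4] y:[-25,-17] z:[9/2,19/2] -> miss, prune
    N7 x:[2/3,13/3] y:[-3,5] z:[1/2,15/2] -> hit [2/3,13/3] leaf, test {P5(miss), P15(miss)}
  N8 x:[-1,10/3] y:[-32,5] z:[29/2,39/2] -> miss, prune
  N10 x:[14/3,13] y:[-14,1] z:[2,25/2] -> miss, prune
  N12 x:[14/3,32/3] y:[-34,-13] z:[3/2,14] -> miss, prune

7 AABB tests over nodes [0, 1, 3, 7, 8, 10, 12]; 1 leaf entered; closest miss.

== RESULT ==
[0, 1, 3, 7, 8, 10, 12]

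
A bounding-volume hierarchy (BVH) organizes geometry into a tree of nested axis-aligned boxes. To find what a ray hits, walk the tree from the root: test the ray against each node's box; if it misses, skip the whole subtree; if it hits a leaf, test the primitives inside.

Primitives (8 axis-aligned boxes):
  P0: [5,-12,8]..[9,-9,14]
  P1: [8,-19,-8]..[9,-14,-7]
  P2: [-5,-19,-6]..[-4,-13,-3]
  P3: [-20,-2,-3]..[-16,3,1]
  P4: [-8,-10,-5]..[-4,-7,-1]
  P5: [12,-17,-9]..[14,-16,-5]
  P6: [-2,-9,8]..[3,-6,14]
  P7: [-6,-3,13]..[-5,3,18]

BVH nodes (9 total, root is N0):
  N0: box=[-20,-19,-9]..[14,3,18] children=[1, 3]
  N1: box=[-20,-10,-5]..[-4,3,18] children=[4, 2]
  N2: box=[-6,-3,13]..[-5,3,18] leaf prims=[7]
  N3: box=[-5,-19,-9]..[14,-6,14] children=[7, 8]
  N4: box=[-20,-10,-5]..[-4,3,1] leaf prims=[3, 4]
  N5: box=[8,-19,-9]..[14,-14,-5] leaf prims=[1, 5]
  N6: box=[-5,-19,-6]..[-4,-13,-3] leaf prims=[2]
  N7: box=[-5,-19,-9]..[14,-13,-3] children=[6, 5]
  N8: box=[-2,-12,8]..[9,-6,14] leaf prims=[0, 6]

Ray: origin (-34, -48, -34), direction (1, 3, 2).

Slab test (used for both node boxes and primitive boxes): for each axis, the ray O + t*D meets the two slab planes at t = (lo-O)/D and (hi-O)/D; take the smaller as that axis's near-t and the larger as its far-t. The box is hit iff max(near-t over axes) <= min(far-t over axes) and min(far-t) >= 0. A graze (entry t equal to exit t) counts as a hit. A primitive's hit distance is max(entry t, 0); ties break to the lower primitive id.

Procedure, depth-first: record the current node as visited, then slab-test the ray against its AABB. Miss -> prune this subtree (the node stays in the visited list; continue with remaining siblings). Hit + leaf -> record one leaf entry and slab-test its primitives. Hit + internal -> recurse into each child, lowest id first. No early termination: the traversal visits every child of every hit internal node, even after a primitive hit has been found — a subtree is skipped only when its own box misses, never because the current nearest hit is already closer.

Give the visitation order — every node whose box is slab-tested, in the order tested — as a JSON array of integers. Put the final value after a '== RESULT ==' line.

Trace the traversal:
N0 x:[14,48] y:[29/3,17] z:[25/2,26] -> hit [14,17], descend [1, 3]
  N1 x:[14,30] y:[38/3,17] z:[29/2,26] -> hit [29/2,17], descend [2, 4]
    N2 x:[28,29] y:[15,17] z:[47/2,26] -> miss, prune
    N4 x:[14,30] y:[38/3,17] z:[29/2,35/2] -> hit [29/2,17] leaf, test {P3@t=31/2, P4(miss)}
  N3 x:[29,48] y:[29/3,14] z:[25/2,24] -> miss, prune

Visited [0, 1, 2, 4, 3]. Tests: 5 box, 1 leaf. Nearest: P3.

== RESULT ==
[0, 1, 2, 4, 3]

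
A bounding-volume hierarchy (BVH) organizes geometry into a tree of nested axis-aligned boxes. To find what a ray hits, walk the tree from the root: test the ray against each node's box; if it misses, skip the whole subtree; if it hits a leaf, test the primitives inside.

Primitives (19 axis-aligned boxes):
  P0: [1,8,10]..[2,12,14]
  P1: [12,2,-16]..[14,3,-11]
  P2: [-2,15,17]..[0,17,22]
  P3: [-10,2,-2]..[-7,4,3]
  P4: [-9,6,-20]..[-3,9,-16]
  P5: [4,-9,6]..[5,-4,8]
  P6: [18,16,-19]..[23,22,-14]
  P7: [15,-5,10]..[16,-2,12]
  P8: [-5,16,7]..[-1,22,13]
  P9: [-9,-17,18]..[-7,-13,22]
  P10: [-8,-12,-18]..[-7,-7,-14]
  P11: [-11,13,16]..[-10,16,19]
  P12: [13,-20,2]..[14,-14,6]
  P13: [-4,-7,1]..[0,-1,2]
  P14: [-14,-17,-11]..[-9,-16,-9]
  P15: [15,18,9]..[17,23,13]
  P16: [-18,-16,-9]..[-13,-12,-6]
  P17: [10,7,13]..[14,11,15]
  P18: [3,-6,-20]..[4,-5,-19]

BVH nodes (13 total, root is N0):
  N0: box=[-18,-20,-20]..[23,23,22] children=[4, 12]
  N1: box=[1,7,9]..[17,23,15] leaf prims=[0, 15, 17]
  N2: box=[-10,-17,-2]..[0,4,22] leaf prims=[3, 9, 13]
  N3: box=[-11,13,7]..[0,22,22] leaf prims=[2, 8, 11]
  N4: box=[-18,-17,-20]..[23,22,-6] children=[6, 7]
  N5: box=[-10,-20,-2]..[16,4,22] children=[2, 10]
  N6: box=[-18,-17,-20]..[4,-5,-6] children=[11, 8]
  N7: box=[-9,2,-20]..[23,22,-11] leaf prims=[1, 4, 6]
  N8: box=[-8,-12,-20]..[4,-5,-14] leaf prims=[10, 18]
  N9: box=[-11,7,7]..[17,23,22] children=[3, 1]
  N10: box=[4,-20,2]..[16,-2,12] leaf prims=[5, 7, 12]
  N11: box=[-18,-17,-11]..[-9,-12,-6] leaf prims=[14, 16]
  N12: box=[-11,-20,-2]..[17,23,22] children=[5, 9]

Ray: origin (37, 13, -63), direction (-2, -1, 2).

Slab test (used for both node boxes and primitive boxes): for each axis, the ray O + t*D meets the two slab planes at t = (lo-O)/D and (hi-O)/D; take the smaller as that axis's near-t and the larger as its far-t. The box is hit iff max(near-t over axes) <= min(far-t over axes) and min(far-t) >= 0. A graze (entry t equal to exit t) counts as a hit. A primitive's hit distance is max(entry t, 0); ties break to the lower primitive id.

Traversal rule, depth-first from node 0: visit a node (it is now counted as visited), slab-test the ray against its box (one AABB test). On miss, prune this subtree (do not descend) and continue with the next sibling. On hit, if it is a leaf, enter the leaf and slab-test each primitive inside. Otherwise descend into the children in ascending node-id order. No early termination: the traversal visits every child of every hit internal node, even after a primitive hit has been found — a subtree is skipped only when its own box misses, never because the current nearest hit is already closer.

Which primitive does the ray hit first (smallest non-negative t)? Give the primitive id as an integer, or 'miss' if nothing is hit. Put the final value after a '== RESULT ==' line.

Traverse from the root:
N0 x:[7,55/2] y:[-10,33] z:[43/2,85/2] -> hit [43/2,55/2], descend [4, 12]
  N4 x:[7,55/2] y:[-9,30] z:[43/2,57/2] -> hit [43/2,55/2], descend [6, 7]
    N6 x:[33/2,55/2] y:[18,30] z:[43/2,57/2] -> hit [43/2,55/2], descend [8, 11]
      N8 x:[33/2,45/2] y:[18,25] z:[43/2,49/2] -> hit [43/2,45/2] leaf, test {P10@t=45/2, P18(miss)}
      N11 x:[23,55/2] y:[25,30] z:[26,57/2] -> hit [26,55/2] leaf, test {P14(miss), P16@t=27}
    N7 x:[7,23] y:[-9,11] z:[43/2,26] -> miss, prune
  N12 x:[10,24] y:[-10,33] z:[61/2,85/2] -> miss, prune

7 AABB tests over nodes [0, 4, 6, 8, 11, 7, 12]; 2 leaves entered; closest P10.

== RESULT ==
10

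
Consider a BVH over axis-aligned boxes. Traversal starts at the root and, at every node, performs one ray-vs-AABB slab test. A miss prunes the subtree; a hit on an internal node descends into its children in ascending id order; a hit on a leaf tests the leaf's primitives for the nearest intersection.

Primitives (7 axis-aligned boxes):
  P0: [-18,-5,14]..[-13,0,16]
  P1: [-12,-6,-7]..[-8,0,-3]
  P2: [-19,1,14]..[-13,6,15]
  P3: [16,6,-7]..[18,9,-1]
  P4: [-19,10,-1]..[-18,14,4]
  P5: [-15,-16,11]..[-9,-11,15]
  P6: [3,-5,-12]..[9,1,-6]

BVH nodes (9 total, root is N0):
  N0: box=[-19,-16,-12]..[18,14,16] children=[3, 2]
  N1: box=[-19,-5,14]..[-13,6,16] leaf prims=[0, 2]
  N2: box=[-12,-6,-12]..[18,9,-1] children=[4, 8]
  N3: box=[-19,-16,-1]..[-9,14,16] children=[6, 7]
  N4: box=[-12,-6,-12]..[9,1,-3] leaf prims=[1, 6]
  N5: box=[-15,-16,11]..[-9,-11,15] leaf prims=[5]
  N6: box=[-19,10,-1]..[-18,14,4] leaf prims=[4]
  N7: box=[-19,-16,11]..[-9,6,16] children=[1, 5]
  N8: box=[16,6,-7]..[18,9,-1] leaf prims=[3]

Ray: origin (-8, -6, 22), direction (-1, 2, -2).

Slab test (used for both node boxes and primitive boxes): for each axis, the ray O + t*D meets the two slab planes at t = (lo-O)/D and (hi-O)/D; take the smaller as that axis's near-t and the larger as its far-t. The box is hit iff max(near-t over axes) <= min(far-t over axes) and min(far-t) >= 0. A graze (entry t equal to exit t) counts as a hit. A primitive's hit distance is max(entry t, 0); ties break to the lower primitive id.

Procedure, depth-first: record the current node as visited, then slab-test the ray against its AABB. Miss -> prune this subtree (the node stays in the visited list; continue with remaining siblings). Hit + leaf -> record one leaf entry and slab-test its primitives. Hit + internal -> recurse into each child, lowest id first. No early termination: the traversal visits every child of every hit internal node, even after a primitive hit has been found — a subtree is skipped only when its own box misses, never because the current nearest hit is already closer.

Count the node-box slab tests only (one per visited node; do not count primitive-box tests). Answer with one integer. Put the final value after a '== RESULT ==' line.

Walk:
N0 x:[-26,11] y:[-5,10] z:[3,17] -> hit [3,10], descend [2, 3]
  N2 x:[-26,4] y:[0,15/2] z:[23/2,17] -> miss, prune
  N3 x:[1,11] y:[-5,10] z:[3,23/2] -> hit [3,10], descend [6, 7]
    N6 x:[10,11] y:[8,10] z:[9,23/2] -> hit [10,10] leaf, test {P4@t=10}
    N7 x:[1,11] y:[-5,6] z:[3,11/2] -> hit [3,11/2], descend [1, 5]
      N1 x:[5,11] y:[1/2,6] z:[3,4] -> miss, prune
      N5 x:[1,7] y:[-5,-5/2] z:[7/2,11/2] -> miss, prune

Summary -> nodes [0, 2, 3, 6, 7, 1, 5]; box-tests=7; leaf-entries=1; first=P4

== RESULT ==
7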